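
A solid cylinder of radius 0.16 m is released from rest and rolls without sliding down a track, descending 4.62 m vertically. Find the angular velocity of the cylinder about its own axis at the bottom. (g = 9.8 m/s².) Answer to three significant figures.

With I = (1/2)MR², the ratio k = I/(MR²) is 0.5.
Pure rolling means v = ωR; then KE = ½Mv² + ½I(v/R)² = ½(1+k)Mv² = (3/4)Mv².
Energy conservation Mgh = ½(1+k)Mv² gives v = √(2gh/(1+k)) = √(2 × 9.8 × 4.62 / 1.5) = 7.77 m/s.
The angular speed follows from ω = v/R = 7.77/0.16 ≈ 48.6 rad/s.

ω ≈ 48.6 rad/s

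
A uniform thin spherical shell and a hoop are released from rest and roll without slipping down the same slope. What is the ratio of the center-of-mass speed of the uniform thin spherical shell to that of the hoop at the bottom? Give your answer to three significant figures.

v_ratio ≈ 1.10

Each satisfies Mgh = ½(1+k)Mv² with k = I/(MR²), so v ∝ 1/√(1+k).
For the uniform thin spherical shell k = 2/3; for the hoop k = 1.
v₁/v₂ = √((1+k₂)/(1+k₁)) = √(2/1.667) ≈ 1.10.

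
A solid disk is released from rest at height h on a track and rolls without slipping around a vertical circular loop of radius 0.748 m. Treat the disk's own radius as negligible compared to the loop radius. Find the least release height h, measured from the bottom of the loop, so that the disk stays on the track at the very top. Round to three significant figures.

With I = (1/2)MR², the ratio k = I/(MR²) is 0.5.
At the top of the loop, the minimum-contact condition is Mg = Mv_top²/r, so v_top² = gr.
With ω = v/R, the kinetic energy at speed v is ½(1+k)Mv² = (3/4)Mv².
Energy conservation from release (height h) to the top (height 2r): Mgh = Mg(2r) + (3/4)M·gr.
Thus h_min = 2r + (1+k)r/2 = r(2 + 1.5/2) = 0.748 × 2.75 ≈ 2.06 m.

h_min ≈ 2.06 m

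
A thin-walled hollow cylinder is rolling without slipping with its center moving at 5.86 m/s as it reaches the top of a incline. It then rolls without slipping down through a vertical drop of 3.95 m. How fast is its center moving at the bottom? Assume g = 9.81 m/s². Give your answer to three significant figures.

Here I = MR², so the shape factor k = I/(MR²) = 1.
The rolling condition ω = v/R makes the rotational term ½I(v/R)² = ½kMv², so KE_total = ½(1+k)Mv² = Mv².
Conserving energy between top and bottom: Mv² = Mv₀² + Mgh, hence v² = v₀² + 2gh/(1+k).
v = √(5.86² + 2×9.81×3.95/2) = √73.09 ≈ 8.55 m/s.

v ≈ 8.55 m/s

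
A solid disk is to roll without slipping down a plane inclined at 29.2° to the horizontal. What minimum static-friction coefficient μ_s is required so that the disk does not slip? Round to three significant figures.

For this body I = (1/2)MR², i.e. k = I/(MR²) = 0.5.
Newton's second law down the slope: Mg sinθ − f = Ma. The torque equation fR = Iα (with α = a/R) gives f = kMa.
These give a = g sinθ/(1+k) and the required friction f = kMg sinθ/(1+k).
The normal force is N = Mg cosθ, so μ_min = f/N = k tanθ/(1+k).
μ_min = 0.5 × tan29.2° / 1.5 ≈ 0.186.

μ_min ≈ 0.186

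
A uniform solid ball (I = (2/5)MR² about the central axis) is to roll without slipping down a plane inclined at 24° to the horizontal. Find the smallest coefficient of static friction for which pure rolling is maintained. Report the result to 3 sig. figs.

μ_min ≈ 0.127

Here I = (2/5)MR², so the shape factor k = I/(MR²) = 0.4.
Along the incline Mg sinθ − f = Ma, and torque about the center fR = Iα = kMR²(a/R) gives f = kMa.
These give a = g sinθ/(1+k) and the required friction f = kMg sinθ/(1+k).
With N = Mg cosθ, the no-slip condition f ≤ μN gives μ_min = f/N = k tanθ/(1+k).
μ_min = 0.4 × tan24° / 1.4 ≈ 0.127.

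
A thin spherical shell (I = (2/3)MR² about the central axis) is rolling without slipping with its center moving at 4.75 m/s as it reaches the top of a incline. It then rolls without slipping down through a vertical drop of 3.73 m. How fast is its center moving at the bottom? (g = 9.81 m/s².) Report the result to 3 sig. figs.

The moment of inertia is (2/3)MR², giving k ≡ I/(MR²) = 2/3.
Pure rolling means v = ωR; then KE = ½Mv² + ½I(v/R)² = ½(1+k)Mv² = (5/6)Mv².
Conserving energy between top and bottom: (5/6)Mv² = (5/6)Mv₀² + Mgh, hence v² = v₀² + 2gh/(1+k).
v = √(4.75² + 2×9.81×3.73/1.667) = √66.47 ≈ 8.15 m/s.

v ≈ 8.15 m/s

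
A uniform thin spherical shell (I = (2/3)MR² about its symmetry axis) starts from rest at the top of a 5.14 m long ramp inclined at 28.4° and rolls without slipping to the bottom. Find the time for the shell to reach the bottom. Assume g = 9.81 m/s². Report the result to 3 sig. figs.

t ≈ 1.92 s

The moment of inertia is (2/3)MR², giving k ≡ I/(MR²) = 2/3.
Along the incline Mg sinθ − f = Ma, and torque about the center fR = Iα = kMR²(a/R) gives f = kMa.
Hence a = g sinθ/(1+k) = 9.81×sin28.4°/1.667 = 2.8 m/s².
Starting from rest, L = ½at², so t = √(2L/a) = √(2×5.14/2.8) ≈ 1.92 s.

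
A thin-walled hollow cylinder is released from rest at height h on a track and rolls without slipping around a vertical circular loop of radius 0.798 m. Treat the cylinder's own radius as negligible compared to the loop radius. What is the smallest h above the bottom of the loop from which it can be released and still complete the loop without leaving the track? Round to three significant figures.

h_min ≈ 2.39 m

For this body I = MR², i.e. k = I/(MR²) = 1.
At the top, contact is just lost when gravity alone supplies the centripetal force: Mg = Mv_top²/r, i.e. v_top² = gr.
With ω = v/R, the kinetic energy at speed v is ½(1+k)Mv² = Mv².
Energy conservation from release (height h) to the top (height 2r): Mgh = Mg(2r) + M·gr.
Thus h_min = 2r + (1+k)r/2 = r(2 + 2/2) = 0.798 × 3 ≈ 2.39 m.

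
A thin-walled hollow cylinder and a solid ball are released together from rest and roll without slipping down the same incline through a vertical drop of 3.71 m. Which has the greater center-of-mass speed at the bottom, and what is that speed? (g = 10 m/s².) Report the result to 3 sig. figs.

the solid ball, at v ≈ 7.28 m/s

For rolling without slipping, Mgh = ½(1+k)Mv² where k = I/(MR²), so v = √(2gh/(1+k)).
Thin-walled hollow cylinder: k = 1, giving v = √(2×10×3.71/2) = 6.091 m/s.
Solid ball: k = 0.4, giving v = √(2×10×3.71/1.4) = 7.28 m/s.
The smaller k wins: the solid ball, at ≈ 7.28 m/s.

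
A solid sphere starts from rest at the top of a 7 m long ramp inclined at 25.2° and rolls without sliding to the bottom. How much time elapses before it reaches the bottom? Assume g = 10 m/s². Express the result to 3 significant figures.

With I = (2/5)MR², the ratio k = I/(MR²) is 0.4.
Newton's second law down the slope: Mg sinθ − f = Ma. The torque equation fR = Iα (with α = a/R) gives f = kMa.
Hence a = g sinθ/(1+k) = 10×sin25.2°/1.4 = 3.041 m/s².
With constant a from rest, t = √(2L/a) = √(2·7/3.041) ≈ 2.15 s.

t ≈ 2.15 s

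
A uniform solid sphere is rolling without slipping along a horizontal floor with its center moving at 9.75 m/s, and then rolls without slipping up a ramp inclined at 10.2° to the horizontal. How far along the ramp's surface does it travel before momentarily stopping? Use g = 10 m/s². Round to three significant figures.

Here I = (2/5)MR², so the shape factor k = I/(MR²) = 0.4.
Rolling without slipping gives ω = v/R, so the total kinetic energy is ½Mv² + ½Iω² = ½(1+k)Mv² = (7/10)Mv².
Setting this equal to Mgh gives the vertical rise h = (1+k)v₀²/(2g) = 1.4×9.75²/(2×10) = 6.654 m.
Along the incline, d = h/sinθ = 6.654/sin10.2° ≈ 37.6 m.

d ≈ 37.6 m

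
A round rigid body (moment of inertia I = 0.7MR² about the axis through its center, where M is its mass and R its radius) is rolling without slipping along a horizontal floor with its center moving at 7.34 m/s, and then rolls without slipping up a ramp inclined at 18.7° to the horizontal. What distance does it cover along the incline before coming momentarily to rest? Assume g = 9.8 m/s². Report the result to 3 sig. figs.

d ≈ 14.6 m

With I = 0.7MR², the ratio k = I/(MR²) is 0.7.
Since it rolls without slipping, ω = v/R and KE = ½Mv² + ½Iω² = ½(1+k)Mv² = (17/20)Mv².
Setting this equal to Mgh gives the vertical rise h = (1+k)v₀²/(2g) = 1.7×7.34²/(2×9.8) = 4.673 m.
The distance along the slope is d = h/sinθ = 4.673/sin18.7° ≈ 14.6 m.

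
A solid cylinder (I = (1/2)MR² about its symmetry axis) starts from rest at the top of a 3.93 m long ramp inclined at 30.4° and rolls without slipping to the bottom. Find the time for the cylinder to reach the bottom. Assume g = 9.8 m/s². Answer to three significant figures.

t ≈ 1.54 s

The moment of inertia is (1/2)MR², giving k ≡ I/(MR²) = 0.5.
Along the incline Mg sinθ − f = Ma, and torque about the center fR = Iα = kMR²(a/R) gives f = kMa.
Hence a = g sinθ/(1+k) = 9.8×sin30.4°/1.5 = 3.306 m/s².
With constant a from rest, t = √(2L/a) = √(2·3.93/3.306) ≈ 1.54 s.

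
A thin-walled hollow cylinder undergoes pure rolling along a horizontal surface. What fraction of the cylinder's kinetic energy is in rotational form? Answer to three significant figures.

fraction ≈ 0.500

For this body I = MR², i.e. k = I/(MR²) = 1.
Since ω = v/R, the translational part is ½Mv² and the rotational part is ½I(v/R)² = ½kMv²; the total is ½(1+k)Mv².
The rotational fraction is therefore k/(1+k) = 1/2 ≈ 0.500.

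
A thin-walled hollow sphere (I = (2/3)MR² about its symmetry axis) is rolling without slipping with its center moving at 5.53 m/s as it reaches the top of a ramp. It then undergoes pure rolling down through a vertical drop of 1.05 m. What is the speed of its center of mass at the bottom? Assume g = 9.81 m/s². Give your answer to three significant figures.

v ≈ 6.55 m/s

With I = (2/3)MR², the ratio k = I/(MR²) is 2/3.
Rolling without slipping gives ω = v/R, so the total kinetic energy is ½Mv² + ½Iω² = ½(1+k)Mv² = (5/6)Mv².
Energy conservation: (5/6)Mv₀² + Mgh = (5/6)Mv², so v² = v₀² + 2gh/(1+k).
v = √(5.53² + 2×9.81×1.05/1.667) = √42.94 ≈ 6.55 m/s.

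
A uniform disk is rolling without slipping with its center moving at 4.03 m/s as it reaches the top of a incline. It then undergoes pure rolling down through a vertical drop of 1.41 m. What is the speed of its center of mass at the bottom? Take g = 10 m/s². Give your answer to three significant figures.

Here I = (1/2)MR², so the shape factor k = I/(MR²) = 0.5.
Rolling without slipping gives ω = v/R, so the total kinetic energy is ½Mv² + ½Iω² = ½(1+k)Mv² = (3/4)Mv².
Conserving energy between top and bottom: (3/4)Mv² = (3/4)Mv₀² + Mgh, hence v² = v₀² + 2gh/(1+k).
v = √(4.03² + 2×10×1.41/1.5) = √35.04 ≈ 5.92 m/s.

v ≈ 5.92 m/s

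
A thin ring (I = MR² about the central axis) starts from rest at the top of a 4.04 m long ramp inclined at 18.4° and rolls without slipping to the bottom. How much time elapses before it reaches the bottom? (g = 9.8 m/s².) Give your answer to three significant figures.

For this body I = MR², i.e. k = I/(MR²) = 1.
Newton's second law down the slope: Mg sinθ − f = Ma. The torque equation fR = Iα (with α = a/R) gives f = kMa.
Hence a = g sinθ/(1+k) = 9.8×sin18.4°/2 = 1.547 m/s².
Starting from rest, L = ½at², so t = √(2L/a) = √(2×4.04/1.547) ≈ 2.29 s.

t ≈ 2.29 s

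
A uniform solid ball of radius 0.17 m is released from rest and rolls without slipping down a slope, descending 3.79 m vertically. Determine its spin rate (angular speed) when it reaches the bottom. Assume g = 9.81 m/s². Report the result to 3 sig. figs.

Here I = (2/5)MR², so the shape factor k = I/(MR²) = 0.4.
The rolling condition ω = v/R makes the rotational term ½I(v/R)² = ½kMv², so KE_total = ½(1+k)Mv² = (7/10)Mv².
Energy conservation Mgh = ½(1+k)Mv² gives v = √(2gh/(1+k)) = √(2 × 9.81 × 3.79 / 1.4) = 7.288 m/s.
The angular speed follows from ω = v/R = 7.288/0.17 ≈ 42.9 rad/s.

ω ≈ 42.9 rad/s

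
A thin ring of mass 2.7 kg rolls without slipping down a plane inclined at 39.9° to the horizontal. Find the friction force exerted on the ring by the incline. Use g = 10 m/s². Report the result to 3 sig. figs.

f ≈ 8.66 N

Here I = MR², so the shape factor k = I/(MR²) = 1.
Along the incline Mg sinθ − f = Ma, and torque about the center fR = Iα = kMR²(a/R) gives f = kMa.
Combining, a = g sinθ/(1+k) and f = kMa = kMg sinθ/(1+k).
f = 1 × 2.7 × 10 × sin39.9° / 2 ≈ 8.66 N.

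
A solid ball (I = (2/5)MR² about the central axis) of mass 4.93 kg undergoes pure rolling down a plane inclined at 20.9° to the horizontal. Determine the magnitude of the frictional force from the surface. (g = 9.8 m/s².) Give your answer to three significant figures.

f ≈ 4.92 N

For this body I = (2/5)MR², i.e. k = I/(MR²) = 0.4.
Translational: Mg sinθ − f = Ma. Rotational about the CM: fR = Iα = kMRa, so f = kMa.
Combining, a = g sinθ/(1+k) and f = kMa = kMg sinθ/(1+k).
f = 0.4 × 4.93 × 9.8 × sin20.9° / 1.4 ≈ 4.92 N.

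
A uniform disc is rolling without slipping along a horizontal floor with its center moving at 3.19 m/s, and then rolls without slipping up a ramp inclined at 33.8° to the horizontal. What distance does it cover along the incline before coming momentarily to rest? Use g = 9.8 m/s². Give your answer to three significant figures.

For this body I = (1/2)MR², i.e. k = I/(MR²) = 0.5.
Rolling without slipping gives ω = v/R, so the total kinetic energy is ½Mv² + ½Iω² = ½(1+k)Mv² = (3/4)Mv².
Setting this equal to Mgh gives the vertical rise h = (1+k)v₀²/(2g) = 1.5×3.19²/(2×9.8) = 0.7788 m.
The distance along the slope is d = h/sinθ = 0.7788/sin33.8° ≈ 1.40 m.

d ≈ 1.40 m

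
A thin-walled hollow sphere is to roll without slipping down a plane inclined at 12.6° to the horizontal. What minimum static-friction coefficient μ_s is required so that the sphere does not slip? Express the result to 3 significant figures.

For this body I = (2/3)MR², i.e. k = I/(MR²) = 2/3.
Translational: Mg sinθ − f = Ma. Rotational about the CM: fR = Iα = kMRa, so f = kMa.
These give a = g sinθ/(1+k) and the required friction f = kMg sinθ/(1+k).
With N = Mg cosθ, the no-slip condition f ≤ μN gives μ_min = f/N = k tanθ/(1+k).
μ_min = (2/3) × tan12.6° / 1.667 ≈ 0.0894.

μ_min ≈ 0.0894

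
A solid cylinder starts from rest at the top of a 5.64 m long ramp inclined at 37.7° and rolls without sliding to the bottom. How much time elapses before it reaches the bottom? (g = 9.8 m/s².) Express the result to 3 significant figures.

t ≈ 1.68 s

For this body I = (1/2)MR², i.e. k = I/(MR²) = 0.5.
Along the incline Mg sinθ − f = Ma, and torque about the center fR = Iα = kMR²(a/R) gives f = kMa.
Hence a = g sinθ/(1+k) = 9.8×sin37.7°/1.5 = 3.995 m/s².
Starting from rest, L = ½at², so t = √(2L/a) = √(2×5.64/3.995) ≈ 1.68 s.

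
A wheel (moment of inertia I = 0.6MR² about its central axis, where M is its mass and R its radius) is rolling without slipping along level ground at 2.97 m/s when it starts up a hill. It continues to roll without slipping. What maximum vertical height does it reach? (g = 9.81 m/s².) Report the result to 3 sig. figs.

For this body I = 0.6MR², i.e. k = I/(MR²) = 0.6.
The rolling condition ω = v/R makes the rotational term ½I(v/R)² = ½kMv², so KE_total = ½(1+k)Mv² = (4/5)Mv².
At the top the kinetic energy is zero, so (4/5)Mv₀² = Mgh.
Thus h = (1+k)v₀²/(2g) = 1.6 × 2.97² / (2 × 9.81) ≈ 0.719 m.

h ≈ 0.719 m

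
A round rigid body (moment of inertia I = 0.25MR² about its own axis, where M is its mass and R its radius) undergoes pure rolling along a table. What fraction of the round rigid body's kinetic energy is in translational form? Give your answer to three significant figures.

Here I = 0.25MR², so the shape factor k = I/(MR²) = 0.25.
With ω = v/R, KE_trans = ½Mv² and KE_rot = ½Iω² = ½kMv², so KE_total = ½(1+k)Mv².
The translational fraction is therefore 1/(1+k) = 1/1.25 ≈ 0.800.

fraction ≈ 0.800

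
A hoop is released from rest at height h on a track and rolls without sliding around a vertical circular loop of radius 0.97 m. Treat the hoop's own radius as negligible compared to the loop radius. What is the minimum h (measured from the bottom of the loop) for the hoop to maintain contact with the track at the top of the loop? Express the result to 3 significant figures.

h_min ≈ 2.91 m

Here I = MR², so the shape factor k = I/(MR²) = 1.
At the top of the loop, the minimum-contact condition is Mg = Mv_top²/r, so v_top² = gr.
With ω = v/R, the kinetic energy at speed v is ½(1+k)Mv² = Mv².
Energy conservation from release (height h) to the top (height 2r): Mgh = Mg(2r) + M·gr.
Thus h_min = 2r + (1+k)r/2 = r(2 + 2/2) = 0.97 × 3 ≈ 2.91 m.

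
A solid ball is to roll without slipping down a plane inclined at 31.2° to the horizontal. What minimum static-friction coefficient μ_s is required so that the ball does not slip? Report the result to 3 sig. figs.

μ_min ≈ 0.173

With I = (2/5)MR², the ratio k = I/(MR²) is 0.4.
Newton's second law down the slope: Mg sinθ − f = Ma. The torque equation fR = Iα (with α = a/R) gives f = kMa.
These give a = g sinθ/(1+k) and the required friction f = kMg sinθ/(1+k).
With N = Mg cosθ, the no-slip condition f ≤ μN gives μ_min = f/N = k tanθ/(1+k).
μ_min = 0.4 × tan31.2° / 1.4 ≈ 0.173.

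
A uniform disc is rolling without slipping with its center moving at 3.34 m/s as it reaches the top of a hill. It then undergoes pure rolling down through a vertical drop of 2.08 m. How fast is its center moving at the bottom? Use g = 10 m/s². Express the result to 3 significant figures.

v ≈ 6.24 m/s

For this body I = (1/2)MR², i.e. k = I/(MR²) = 0.5.
The rolling condition ω = v/R makes the rotational term ½I(v/R)² = ½kMv², so KE_total = ½(1+k)Mv² = (3/4)Mv².
Conserving energy between top and bottom: (3/4)Mv² = (3/4)Mv₀² + Mgh, hence v² = v₀² + 2gh/(1+k).
v = √(3.34² + 2×10×2.08/1.5) = √38.89 ≈ 6.24 m/s.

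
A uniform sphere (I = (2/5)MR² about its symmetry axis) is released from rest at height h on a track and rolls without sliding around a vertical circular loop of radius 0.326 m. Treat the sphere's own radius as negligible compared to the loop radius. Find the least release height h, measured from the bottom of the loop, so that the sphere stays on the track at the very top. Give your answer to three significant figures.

h_min ≈ 0.880 m

The moment of inertia is (2/5)MR², giving k ≡ I/(MR²) = 0.4.
At the top, contact is just lost when gravity alone supplies the centripetal force: Mg = Mv_top²/r, i.e. v_top² = gr.
With ω = v/R, the kinetic energy at speed v is ½(1+k)Mv² = (7/10)Mv².
Energy conservation from release (height h) to the top (height 2r): Mgh = Mg(2r) + (7/10)M·gr.
Thus h_min = 2r + (1+k)r/2 = r(2 + 1.4/2) = 0.326 × 2.7 ≈ 0.880 m.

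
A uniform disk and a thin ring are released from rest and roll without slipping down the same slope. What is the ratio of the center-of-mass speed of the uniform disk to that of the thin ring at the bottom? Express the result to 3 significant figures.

v_ratio ≈ 1.15

Each satisfies Mgh = ½(1+k)Mv² with k = I/(MR²), so v ∝ 1/√(1+k).
For the uniform disk k = 0.5; for the thin ring k = 1.
v₁/v₂ = √((1+k₂)/(1+k₁)) = √(2/1.5) ≈ 1.15.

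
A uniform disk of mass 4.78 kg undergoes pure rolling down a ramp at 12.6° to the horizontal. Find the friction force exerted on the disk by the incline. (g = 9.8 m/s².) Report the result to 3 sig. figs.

With I = (1/2)MR², the ratio k = I/(MR²) is 0.5.
Along the incline Mg sinθ − f = Ma, and torque about the center fR = Iα = kMR²(a/R) gives f = kMa.
Combining, a = g sinθ/(1+k) and f = kMa = kMg sinθ/(1+k).
f = 0.5 × 4.78 × 9.8 × sin12.6° / 1.5 ≈ 3.41 N.

f ≈ 3.41 N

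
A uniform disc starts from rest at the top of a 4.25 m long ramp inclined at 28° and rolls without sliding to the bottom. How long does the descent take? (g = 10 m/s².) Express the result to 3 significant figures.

With I = (1/2)MR², the ratio k = I/(MR²) is 0.5.
Newton's second law down the slope: Mg sinθ − f = Ma. The torque equation fR = Iα (with α = a/R) gives f = kMa.
Hence a = g sinθ/(1+k) = 10×sin28°/1.5 = 3.13 m/s².
Starting from rest, L = ½at², so t = √(2L/a) = √(2×4.25/3.13) ≈ 1.65 s.

t ≈ 1.65 s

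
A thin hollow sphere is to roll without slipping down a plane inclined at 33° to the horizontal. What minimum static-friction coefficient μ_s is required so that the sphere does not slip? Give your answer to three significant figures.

The moment of inertia is (2/3)MR², giving k ≡ I/(MR²) = 2/3.
Along the incline Mg sinθ − f = Ma, and torque about the center fR = Iα = kMR²(a/R) gives f = kMa.
These give a = g sinθ/(1+k) and the required friction f = kMg sinθ/(1+k).
With N = Mg cosθ, the no-slip condition f ≤ μN gives μ_min = f/N = k tanθ/(1+k).
μ_min = (2/3) × tan33° / 1.667 ≈ 0.260.

μ_min ≈ 0.260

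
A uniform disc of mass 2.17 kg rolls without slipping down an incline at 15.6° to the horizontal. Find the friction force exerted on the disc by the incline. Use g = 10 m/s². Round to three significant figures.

Here I = (1/2)MR², so the shape factor k = I/(MR²) = 0.5.
Newton's second law down the slope: Mg sinθ − f = Ma. The torque equation fR = Iα (with α = a/R) gives f = kMa.
Combining, a = g sinθ/(1+k) and f = kMa = kMg sinθ/(1+k).
f = 0.5 × 2.17 × 10 × sin15.6° / 1.5 ≈ 1.95 N.

f ≈ 1.95 N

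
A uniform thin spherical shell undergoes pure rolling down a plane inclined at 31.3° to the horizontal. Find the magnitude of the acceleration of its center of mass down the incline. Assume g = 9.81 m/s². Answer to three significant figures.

a ≈ 3.06 m/s²

With I = (2/3)MR², the ratio k = I/(MR²) is 2/3.
Translational: Mg sinθ − f = Ma. Rotational about the CM: fR = Iα = kMRa, so f = kMa.
Eliminating f: Mg sinθ = (1+k)Ma, so a = g sinθ/(1+k) = 9.81 × sin31.3° / 1.667 ≈ 3.06 m/s².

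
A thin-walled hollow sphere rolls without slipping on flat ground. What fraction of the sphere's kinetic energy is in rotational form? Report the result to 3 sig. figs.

For this body I = (2/3)MR², i.e. k = I/(MR²) = 2/3.
Since ω = v/R, the translational part is ½Mv² and the rotational part is ½I(v/R)² = ½kMv²; the total is ½(1+k)Mv².
The rotational fraction is therefore k/(1+k) = (2/3)/1.667 ≈ 0.400.

fraction ≈ 0.400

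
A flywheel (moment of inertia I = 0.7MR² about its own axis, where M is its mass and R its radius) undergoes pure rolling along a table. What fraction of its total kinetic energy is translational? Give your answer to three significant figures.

fraction ≈ 0.588

For this body I = 0.7MR², i.e. k = I/(MR²) = 0.7.
With ω = v/R, KE_trans = ½Mv² and KE_rot = ½Iω² = ½kMv², so KE_total = ½(1+k)Mv².
The translational fraction is therefore 1/(1+k) = 1/1.7 ≈ 0.588.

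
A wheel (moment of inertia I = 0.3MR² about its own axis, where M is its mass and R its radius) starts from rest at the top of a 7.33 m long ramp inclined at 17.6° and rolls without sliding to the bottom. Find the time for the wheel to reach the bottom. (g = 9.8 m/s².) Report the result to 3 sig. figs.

Here I = 0.3MR², so the shape factor k = I/(MR²) = 0.3.
Translational: Mg sinθ − f = Ma. Rotational about the CM: fR = Iα = kMRa, so f = kMa.
Hence a = g sinθ/(1+k) = 9.8×sin17.6°/1.3 = 2.279 m/s².
With constant a from rest, t = √(2L/a) = √(2·7.33/2.279) ≈ 2.54 s.

t ≈ 2.54 s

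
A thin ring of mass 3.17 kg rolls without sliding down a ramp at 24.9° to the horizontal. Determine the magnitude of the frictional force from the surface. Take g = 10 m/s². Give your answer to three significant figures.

For this body I = MR², i.e. k = I/(MR²) = 1.
Along the incline Mg sinθ − f = Ma, and torque about the center fR = Iα = kMR²(a/R) gives f = kMa.
Combining, a = g sinθ/(1+k) and f = kMa = kMg sinθ/(1+k).
f = 1 × 3.17 × 10 × sin24.9° / 2 ≈ 6.67 N.

f ≈ 6.67 N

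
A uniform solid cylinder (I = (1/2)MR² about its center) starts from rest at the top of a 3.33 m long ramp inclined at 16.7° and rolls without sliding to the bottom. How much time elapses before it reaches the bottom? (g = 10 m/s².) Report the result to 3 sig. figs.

The moment of inertia is (1/2)MR², giving k ≡ I/(MR²) = 0.5.
Translational: Mg sinθ − f = Ma. Rotational about the CM: fR = Iα = kMRa, so f = kMa.
Hence a = g sinθ/(1+k) = 10×sin16.7°/1.5 = 1.916 m/s².
Starting from rest, L = ½at², so t = √(2L/a) = √(2×3.33/1.916) ≈ 1.86 s.

t ≈ 1.86 s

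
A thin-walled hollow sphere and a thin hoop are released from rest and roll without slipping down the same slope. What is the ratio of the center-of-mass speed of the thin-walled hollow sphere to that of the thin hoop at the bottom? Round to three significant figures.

Each satisfies Mgh = ½(1+k)Mv² with k = I/(MR²), so v ∝ 1/√(1+k).
For the thin-walled hollow sphere k = 2/3; for the thin hoop k = 1.
v₁/v₂ = √((1+k₂)/(1+k₁)) = √(2/1.667) ≈ 1.10.

v_ratio ≈ 1.10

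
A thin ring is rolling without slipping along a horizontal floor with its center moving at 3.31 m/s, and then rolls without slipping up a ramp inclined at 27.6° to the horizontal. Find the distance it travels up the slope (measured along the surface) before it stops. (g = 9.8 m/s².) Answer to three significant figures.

The moment of inertia is MR², giving k ≡ I/(MR²) = 1.
Since it rolls without slipping, ω = v/R and KE = ½Mv² + ½Iω² = ½(1+k)Mv² = Mv².
Setting this equal to Mgh gives the vertical rise h = (1+k)v₀²/(2g) = 2×3.31²/(2×9.8) = 1.118 m.
The distance along the slope is d = h/sinθ = 1.118/sin27.6° ≈ 2.41 m.

d ≈ 2.41 m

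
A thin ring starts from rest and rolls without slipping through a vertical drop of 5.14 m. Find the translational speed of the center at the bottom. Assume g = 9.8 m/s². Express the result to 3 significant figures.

v ≈ 7.10 m/s

The moment of inertia is MR², giving k ≡ I/(MR²) = 1.
Pure rolling means v = ωR; then KE = ½Mv² + ½I(v/R)² = ½(1+k)Mv² = Mv².
Energy conservation: Mgh = Mv², so v = √(2gh/(1+k)) = √(2 × 9.8 × 5.14 / 2) ≈ 7.10 m/s.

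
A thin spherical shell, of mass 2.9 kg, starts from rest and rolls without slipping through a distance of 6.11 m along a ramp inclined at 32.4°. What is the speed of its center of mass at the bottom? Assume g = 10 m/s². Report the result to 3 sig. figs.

The moment of inertia is (2/3)MR², giving k ≡ I/(MR²) = 2/3.
Since it rolls without slipping, ω = v/R and KE = ½Mv² + ½Iω² = ½(1+k)Mv² = (5/6)Mv².
The vertical drop is h = L sinθ = 6.11 × sin32.4° = 3.274 m.
Setting Mgh = (5/6)Mv² gives v = √(2gh/(1+k)) = √(2·10·3.274/1.667) ≈ 6.27 m/s.

v ≈ 6.27 m/s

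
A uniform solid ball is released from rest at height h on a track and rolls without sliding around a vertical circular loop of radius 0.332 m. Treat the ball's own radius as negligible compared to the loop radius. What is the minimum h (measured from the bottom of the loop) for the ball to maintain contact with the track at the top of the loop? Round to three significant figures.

h_min ≈ 0.896 m

The moment of inertia is (2/5)MR², giving k ≡ I/(MR²) = 0.4.
At the top of the loop, the minimum-contact condition is Mg = Mv_top²/r, so v_top² = gr.
With ω = v/R, the kinetic energy at speed v is ½(1+k)Mv² = (7/10)Mv².
Energy conservation from release (height h) to the top (height 2r): Mgh = Mg(2r) + (7/10)M·gr.
Thus h_min = 2r + (1+k)r/2 = r(2 + 1.4/2) = 0.332 × 2.7 ≈ 0.896 m.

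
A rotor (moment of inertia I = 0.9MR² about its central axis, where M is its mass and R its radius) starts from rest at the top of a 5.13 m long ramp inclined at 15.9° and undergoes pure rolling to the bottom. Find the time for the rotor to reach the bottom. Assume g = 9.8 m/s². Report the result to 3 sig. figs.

t ≈ 2.69 s

The moment of inertia is 0.9MR², giving k ≡ I/(MR²) = 0.9.
Translational: Mg sinθ − f = Ma. Rotational about the CM: fR = Iα = kMRa, so f = kMa.
Hence a = g sinθ/(1+k) = 9.8×sin15.9°/1.9 = 1.413 m/s².
With constant a from rest, t = √(2L/a) = √(2·5.13/1.413) ≈ 2.69 s.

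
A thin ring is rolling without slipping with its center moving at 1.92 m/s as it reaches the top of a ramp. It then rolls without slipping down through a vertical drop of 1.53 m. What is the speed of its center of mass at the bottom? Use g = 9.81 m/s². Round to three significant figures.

The moment of inertia is MR², giving k ≡ I/(MR²) = 1.
The rolling condition ω = v/R makes the rotational term ½I(v/R)² = ½kMv², so KE_total = ½(1+k)Mv² = Mv².
Conserving energy between top and bottom: Mv² = Mv₀² + Mgh, hence v² = v₀² + 2gh/(1+k).
v = √(1.92² + 2×9.81×1.53/2) = √18.7 ≈ 4.32 m/s.

v ≈ 4.32 m/s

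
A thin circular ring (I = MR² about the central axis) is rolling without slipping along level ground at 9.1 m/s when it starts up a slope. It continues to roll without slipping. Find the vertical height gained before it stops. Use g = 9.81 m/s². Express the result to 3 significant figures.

With I = MR², the ratio k = I/(MR²) is 1.
Pure rolling means v = ωR; then KE = ½Mv² + ½I(v/R)² = ½(1+k)Mv² = Mv².
At the top the kinetic energy is zero, so Mv₀² = Mgh.
Thus h = (1+k)v₀²/(2g) = 2 × 9.1² / (2 × 9.81) ≈ 8.44 m.

h ≈ 8.44 m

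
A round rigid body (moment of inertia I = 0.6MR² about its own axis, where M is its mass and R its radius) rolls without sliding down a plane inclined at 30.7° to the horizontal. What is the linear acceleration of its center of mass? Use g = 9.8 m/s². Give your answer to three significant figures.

For this body I = 0.6MR², i.e. k = I/(MR²) = 0.6.
Newton's second law down the slope: Mg sinθ − f = Ma. The torque equation fR = Iα (with α = a/R) gives f = kMa.
Eliminating f: Mg sinθ = (1+k)Ma, so a = g sinθ/(1+k) = 9.8 × sin30.7° / 1.6 ≈ 3.13 m/s².

a ≈ 3.13 m/s²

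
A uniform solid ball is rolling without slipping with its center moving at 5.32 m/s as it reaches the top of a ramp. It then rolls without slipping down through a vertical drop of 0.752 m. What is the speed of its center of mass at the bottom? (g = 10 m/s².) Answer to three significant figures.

v ≈ 6.25 m/s

For this body I = (2/5)MR², i.e. k = I/(MR²) = 0.4.
Pure rolling means v = ωR; then KE = ½Mv² + ½I(v/R)² = ½(1+k)Mv² = (7/10)Mv².
Energy conservation: (7/10)Mv₀² + Mgh = (7/10)Mv², so v² = v₀² + 2gh/(1+k).
v = √(5.32² + 2×10×0.752/1.4) = √39.05 ≈ 6.25 m/s.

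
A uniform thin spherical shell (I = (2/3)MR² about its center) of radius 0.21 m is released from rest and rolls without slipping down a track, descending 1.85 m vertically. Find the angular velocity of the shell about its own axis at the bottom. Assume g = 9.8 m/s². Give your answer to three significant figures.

ω ≈ 22.2 rad/s

The moment of inertia is (2/3)MR², giving k ≡ I/(MR²) = 2/3.
Rolling without slipping gives ω = v/R, so the total kinetic energy is ½Mv² + ½Iω² = ½(1+k)Mv² = (5/6)Mv².
Energy conservation Mgh = ½(1+k)Mv² gives v = √(2gh/(1+k)) = √(2 × 9.8 × 1.85 / 1.667) = 4.664 m/s.
Then ω = v/R = 4.664 / 0.21 ≈ 22.2 rad/s.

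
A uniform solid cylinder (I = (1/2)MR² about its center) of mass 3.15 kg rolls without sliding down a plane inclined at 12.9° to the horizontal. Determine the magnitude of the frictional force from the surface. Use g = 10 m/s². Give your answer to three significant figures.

The moment of inertia is (1/2)MR², giving k ≡ I/(MR²) = 0.5.
Along the incline Mg sinθ − f = Ma, and torque about the center fR = Iα = kMR²(a/R) gives f = kMa.
Combining, a = g sinθ/(1+k) and f = kMa = kMg sinθ/(1+k).
f = 0.5 × 3.15 × 10 × sin12.9° / 1.5 ≈ 2.34 N.

f ≈ 2.34 N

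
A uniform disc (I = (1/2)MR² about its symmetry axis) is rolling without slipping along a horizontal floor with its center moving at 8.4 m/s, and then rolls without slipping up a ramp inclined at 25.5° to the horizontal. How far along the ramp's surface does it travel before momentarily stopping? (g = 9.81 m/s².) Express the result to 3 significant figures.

d ≈ 12.5 m

Here I = (1/2)MR², so the shape factor k = I/(MR²) = 0.5.
The rolling condition ω = v/R makes the rotational term ½I(v/R)² = ½kMv², so KE_total = ½(1+k)Mv² = (3/4)Mv².
Setting this equal to Mgh gives the vertical rise h = (1+k)v₀²/(2g) = 1.5×8.4²/(2×9.81) = 5.394 m.
The distance along the slope is d = h/sinθ = 5.394/sin25.5° ≈ 12.5 m.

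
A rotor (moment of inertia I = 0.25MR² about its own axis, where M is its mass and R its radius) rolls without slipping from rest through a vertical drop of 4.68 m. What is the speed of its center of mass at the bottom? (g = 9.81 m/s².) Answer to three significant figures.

For this body I = 0.25MR², i.e. k = I/(MR²) = 0.25.
The rolling condition ω = v/R makes the rotational term ½I(v/R)² = ½kMv², so KE_total = ½(1+k)Mv² = (5/8)Mv².
Setting Mgh = (5/8)Mv² gives v = √(2gh/(1+k)) = √(2·9.81·4.68/1.25) ≈ 8.57 m/s.

v ≈ 8.57 m/s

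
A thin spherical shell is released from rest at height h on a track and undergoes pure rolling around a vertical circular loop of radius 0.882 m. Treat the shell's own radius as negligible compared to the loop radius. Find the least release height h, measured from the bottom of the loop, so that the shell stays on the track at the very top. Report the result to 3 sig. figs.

For this body I = (2/3)MR², i.e. k = I/(MR²) = 2/3.
At the top of the loop, the minimum-contact condition is Mg = Mv_top²/r, so v_top² = gr.
With ω = v/R, the kinetic energy at speed v is ½(1+k)Mv² = (5/6)Mv².
Energy conservation from release (height h) to the top (height 2r): Mgh = Mg(2r) + (5/6)M·gr.
Thus h_min = 2r + (1+k)r/2 = r(2 + 1.667/2) = 0.882 × 2.833 ≈ 2.50 m.

h_min ≈ 2.50 m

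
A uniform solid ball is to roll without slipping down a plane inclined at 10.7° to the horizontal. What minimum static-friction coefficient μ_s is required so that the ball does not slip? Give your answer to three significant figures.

μ_min ≈ 0.0540

Here I = (2/5)MR², so the shape factor k = I/(MR²) = 0.4.
Newton's second law down the slope: Mg sinθ − f = Ma. The torque equation fR = Iα (with α = a/R) gives f = kMa.
These give a = g sinθ/(1+k) and the required friction f = kMg sinθ/(1+k).
The normal force is N = Mg cosθ, so μ_min = f/N = k tanθ/(1+k).
μ_min = 0.4 × tan10.7° / 1.4 ≈ 0.0540.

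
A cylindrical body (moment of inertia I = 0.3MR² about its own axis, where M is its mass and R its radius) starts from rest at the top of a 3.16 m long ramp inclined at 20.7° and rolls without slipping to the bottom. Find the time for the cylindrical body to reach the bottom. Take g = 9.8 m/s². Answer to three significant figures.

t ≈ 1.54 s

For this body I = 0.3MR², i.e. k = I/(MR²) = 0.3.
Newton's second law down the slope: Mg sinθ − f = Ma. The torque equation fR = Iα (with α = a/R) gives f = kMa.
Hence a = g sinθ/(1+k) = 9.8×sin20.7°/1.3 = 2.665 m/s².
With constant a from rest, t = √(2L/a) = √(2·3.16/2.665) ≈ 1.54 s.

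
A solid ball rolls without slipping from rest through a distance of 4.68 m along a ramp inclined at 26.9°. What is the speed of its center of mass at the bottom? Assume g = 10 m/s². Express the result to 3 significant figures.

With I = (2/5)MR², the ratio k = I/(MR²) is 0.4.
Rolling without slipping gives ω = v/R, so the total kinetic energy is ½Mv² + ½Iω² = ½(1+k)Mv² = (7/10)Mv².
The vertical drop is h = L sinθ = 4.68 × sin26.9° = 2.117 m.
Setting Mgh = (7/10)Mv² gives v = √(2gh/(1+k)) = √(2·10·2.117/1.4) ≈ 5.50 m/s.

v ≈ 5.50 m/s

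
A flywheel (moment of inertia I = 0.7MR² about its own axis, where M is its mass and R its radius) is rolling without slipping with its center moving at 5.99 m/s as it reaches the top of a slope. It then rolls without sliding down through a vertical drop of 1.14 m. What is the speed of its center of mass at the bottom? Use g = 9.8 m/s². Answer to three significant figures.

v ≈ 7.00 m/s

The moment of inertia is 0.7MR², giving k ≡ I/(MR²) = 0.7.
Since it rolls without slipping, ω = v/R and KE = ½Mv² + ½Iω² = ½(1+k)Mv² = (17/20)Mv².
Conserving energy between top and bottom: (17/20)Mv² = (17/20)Mv₀² + Mgh, hence v² = v₀² + 2gh/(1+k).
v = √(5.99² + 2×9.8×1.14/1.7) = √49.02 ≈ 7.00 m/s.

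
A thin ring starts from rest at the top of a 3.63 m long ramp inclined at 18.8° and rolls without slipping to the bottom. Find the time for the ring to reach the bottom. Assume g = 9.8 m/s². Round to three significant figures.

With I = MR², the ratio k = I/(MR²) is 1.
Newton's second law down the slope: Mg sinθ − f = Ma. The torque equation fR = Iα (with α = a/R) gives f = kMa.
Hence a = g sinθ/(1+k) = 9.8×sin18.8°/2 = 1.579 m/s².
With constant a from rest, t = √(2L/a) = √(2·3.63/1.579) ≈ 2.14 s.

t ≈ 2.14 s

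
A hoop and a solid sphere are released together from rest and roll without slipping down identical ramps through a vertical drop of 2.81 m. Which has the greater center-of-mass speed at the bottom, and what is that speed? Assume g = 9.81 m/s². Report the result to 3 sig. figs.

the solid sphere, at v ≈ 6.28 m/s

For rolling without slipping, Mgh = ½(1+k)Mv² where k = I/(MR²), so v = √(2gh/(1+k)).
Hoop: k = 1, giving v = √(2×9.81×2.81/2) = 5.25 m/s.
Solid sphere: k = 0.4, giving v = √(2×9.81×2.81/1.4) = 6.275 m/s.
The smaller k wins: the solid sphere, at ≈ 6.28 m/s.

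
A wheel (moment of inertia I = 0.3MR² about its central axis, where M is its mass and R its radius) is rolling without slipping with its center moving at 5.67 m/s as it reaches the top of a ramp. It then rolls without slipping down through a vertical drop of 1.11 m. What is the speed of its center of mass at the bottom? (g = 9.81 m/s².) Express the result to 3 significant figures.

v ≈ 6.99 m/s

For this body I = 0.3MR², i.e. k = I/(MR²) = 0.3.
Rolling without slipping gives ω = v/R, so the total kinetic energy is ½Mv² + ½Iω² = ½(1+k)Mv² = (13/20)Mv².
Conserving energy between top and bottom: (13/20)Mv² = (13/20)Mv₀² + Mgh, hence v² = v₀² + 2gh/(1+k).
v = √(5.67² + 2×9.81×1.11/1.3) = √48.9 ≈ 6.99 m/s.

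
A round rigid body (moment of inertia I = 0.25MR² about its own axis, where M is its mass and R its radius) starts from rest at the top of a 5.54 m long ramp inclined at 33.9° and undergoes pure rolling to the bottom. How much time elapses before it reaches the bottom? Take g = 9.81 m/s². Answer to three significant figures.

t ≈ 1.59 s

For this body I = 0.25MR², i.e. k = I/(MR²) = 0.25.
Newton's second law down the slope: Mg sinθ − f = Ma. The torque equation fR = Iα (with α = a/R) gives f = kMa.
Hence a = g sinθ/(1+k) = 9.81×sin33.9°/1.25 = 4.377 m/s².
Starting from rest, L = ½at², so t = √(2L/a) = √(2×5.54/4.377) ≈ 1.59 s.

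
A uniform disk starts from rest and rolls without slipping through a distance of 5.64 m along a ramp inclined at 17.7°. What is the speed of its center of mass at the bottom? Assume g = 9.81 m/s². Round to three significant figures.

v ≈ 4.74 m/s

Here I = (1/2)MR², so the shape factor k = I/(MR²) = 0.5.
Since it rolls without slipping, ω = v/R and KE = ½Mv² + ½Iω² = ½(1+k)Mv² = (3/4)Mv².
The vertical drop is h = L sinθ = 5.64 × sin17.7° = 1.715 m.
Energy conservation: Mgh = (3/4)Mv², so v = √(2gh/(1+k)) = √(2 × 9.81 × 1.715 / 1.5) ≈ 4.74 m/s.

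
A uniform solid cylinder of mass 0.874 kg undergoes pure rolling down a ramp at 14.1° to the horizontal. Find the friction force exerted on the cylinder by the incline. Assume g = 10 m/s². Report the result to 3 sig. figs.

The moment of inertia is (1/2)MR², giving k ≡ I/(MR²) = 0.5.
Along the incline Mg sinθ − f = Ma, and torque about the center fR = Iα = kMR²(a/R) gives f = kMa.
Combining, a = g sinθ/(1+k) and f = kMa = kMg sinθ/(1+k).
f = 0.5 × 0.874 × 10 × sin14.1° / 1.5 ≈ 0.710 N.

f ≈ 0.710 N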